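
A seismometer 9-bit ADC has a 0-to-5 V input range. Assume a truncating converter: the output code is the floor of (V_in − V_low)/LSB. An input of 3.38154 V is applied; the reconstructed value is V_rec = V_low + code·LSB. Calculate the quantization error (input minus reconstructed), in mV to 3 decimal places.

Step size: 5 V ÷ 2^9 = 9.766 mV.
(V_in − V_low)/LSB = (3.38154 − 0)/0.00976562 = 346.2697 → code 346 (floor).
Reconstructed: 3.3789062 V.
Error = 3.38154 − 3.3789062 = 0.00263375 V = 2.634 mV.

2.634 mV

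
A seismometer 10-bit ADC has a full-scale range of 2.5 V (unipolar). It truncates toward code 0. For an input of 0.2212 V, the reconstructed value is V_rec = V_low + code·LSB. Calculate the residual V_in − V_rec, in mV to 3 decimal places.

1.473 mV

LSB = 2.5/2^10 = 2.441 mV.
(0.2212 − 0)/0.00244141 = 90.6035; ⌊·⌋ gives code 90.
Reconstructed: 0.21972656 V.
Difference: 0.00147344 V → 1.473 mV.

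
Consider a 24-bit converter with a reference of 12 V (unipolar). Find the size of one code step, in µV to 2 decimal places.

0.72 µV

Full-scale span = 12 V.
LSB = 12 / 2^24 = 12 / 16777216 = 7.15256e-07 V = 0.72 µV.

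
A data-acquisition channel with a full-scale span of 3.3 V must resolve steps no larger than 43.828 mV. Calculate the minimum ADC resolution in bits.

7 bits

Number of steps required ≥ 3.3 V / 43.828 mV = 75.29.
Need 2^N ≥ 75.29; 2^6 = 64, 2^7 = 128.
Minimum N = 7.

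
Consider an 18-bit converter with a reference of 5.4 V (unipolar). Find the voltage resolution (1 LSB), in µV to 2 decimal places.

Full-scale span = 5.4 V.
LSB = 5.4 / 2^18 = 5.4 / 262144 = 2.05994e-05 V = 20.60 µV.

20.60 µV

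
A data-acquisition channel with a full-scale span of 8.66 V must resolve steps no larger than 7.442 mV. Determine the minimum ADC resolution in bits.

Number of steps required ≥ 8.66 V / 7.442 mV = 1163.67.
Need 2^N ≥ 1163.67; 2^10 = 1024, 2^11 = 2048.
Minimum N = 11.

11 bits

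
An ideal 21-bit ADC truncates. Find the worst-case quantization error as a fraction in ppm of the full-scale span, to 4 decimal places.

Truncating → worst-case error = 1 LSB = V_FS/2^21, so 1e+06/2097152 = 0.476837 ppm of full scale.

0.4768 ppm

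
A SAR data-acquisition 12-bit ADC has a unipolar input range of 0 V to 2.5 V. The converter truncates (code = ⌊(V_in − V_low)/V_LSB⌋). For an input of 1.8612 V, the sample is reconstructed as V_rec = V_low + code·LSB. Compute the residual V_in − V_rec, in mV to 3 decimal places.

0.238 mV

Step size: 2.5 V ÷ 2^12 = 0.610 mV.
(V_in − V_low)/LSB = (1.8612 − 0)/0.000610352 = 3049.3901 → code 3049 (floor).
V_rec = 0 + 3049·0.000610352 = 1.8609619 V.
Difference: 0.000238086 V → 0.238 mV.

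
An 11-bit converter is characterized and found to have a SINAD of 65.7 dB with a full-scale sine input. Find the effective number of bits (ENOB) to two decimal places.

10.62 bits

ENOB = (SINAD − 1.76) / 6.02 = (65.7 − 1.76)/6.02 = 10.621.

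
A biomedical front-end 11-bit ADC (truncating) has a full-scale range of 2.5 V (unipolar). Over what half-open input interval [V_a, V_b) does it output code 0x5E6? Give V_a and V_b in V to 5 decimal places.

LSB = 2.5/2^11 = 1.221 mV.
Code 0x5E6 = 1510 decimal.
V_a = V_low + 1510·LSB = 1.84326 V; V_b = V_low + 1511·LSB = 1.84448 V.

[1.84326 V, 1.84448 V)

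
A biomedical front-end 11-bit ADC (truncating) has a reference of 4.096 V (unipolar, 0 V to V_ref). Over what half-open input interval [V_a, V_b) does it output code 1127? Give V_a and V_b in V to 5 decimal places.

[2.25400 V, 2.25600 V)

LSB = 4.096/2^11 = 2.000 mV.
V_a = V_low + 1127·LSB = 2.254 V; V_b = V_low + 1128·LSB = 2.256 V.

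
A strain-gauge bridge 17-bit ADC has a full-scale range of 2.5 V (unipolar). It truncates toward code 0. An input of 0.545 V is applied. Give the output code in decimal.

With 131072 levels over 2.5 V, one step is 19.07 µV.
(V_in − V_low)/LSB = (0.545 − 0) / 1.90735e-05 = 28573.696.
So the output code is 28573.

code 28573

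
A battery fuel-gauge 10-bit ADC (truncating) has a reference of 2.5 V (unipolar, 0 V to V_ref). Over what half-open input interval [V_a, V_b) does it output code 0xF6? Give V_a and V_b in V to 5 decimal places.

LSB = 2.5/2^10 = 2.441 mV.
Code 0xF6 = 246 decimal.
V_a = V_low + 246·LSB = 0.600586 V; V_b = V_low + 247·LSB = 0.603027 V.

[0.60059 V, 0.60303 V)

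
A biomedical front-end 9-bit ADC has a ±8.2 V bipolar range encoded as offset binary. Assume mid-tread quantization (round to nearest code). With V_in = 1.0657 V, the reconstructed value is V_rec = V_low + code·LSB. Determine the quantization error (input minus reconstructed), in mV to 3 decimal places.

8.669 mV

Step size: 16.4 V ÷ 2^9 = 32.031 mV.
(V_in − V_low)/LSB = (1.0657 − (−8.2))/0.0320312 = 289.2706 → code 289 (round).
Code 289 maps back to (−8.2) + 289×0.0320312 V = 1.0570313 V.
Error = 1.0657 − 1.0570313 = 0.00866875 V = 8.669 mV.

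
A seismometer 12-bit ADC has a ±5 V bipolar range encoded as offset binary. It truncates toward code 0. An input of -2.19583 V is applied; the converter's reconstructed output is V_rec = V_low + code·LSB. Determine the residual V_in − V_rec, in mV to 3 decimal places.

1.436 mV

LSB = 10/2^12 = 2.441 mV.
Scaled input = 1148.5880 LSBs, so code = 1148.
Code 1148 maps back to (−5) + 1148×0.00244141 V = -2.1972656 V.
Error = -2.19583 − (−2.1972656) = 0.00143563 V = 1.436 mV.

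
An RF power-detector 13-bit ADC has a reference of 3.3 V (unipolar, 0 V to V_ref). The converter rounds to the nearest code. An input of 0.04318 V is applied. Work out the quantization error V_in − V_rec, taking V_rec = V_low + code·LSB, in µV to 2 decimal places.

76.97 µV

One LSB is 3.3 V / 8192 = 402.83 µV.
(0.04318 − 0)/0.000402832 = 107.1911; round gives code 107.
Code 107 maps back to 0 + 107×0.000402832 V = 0.043103027 V.
Difference: 7.69727e-05 V → 76.97 µV.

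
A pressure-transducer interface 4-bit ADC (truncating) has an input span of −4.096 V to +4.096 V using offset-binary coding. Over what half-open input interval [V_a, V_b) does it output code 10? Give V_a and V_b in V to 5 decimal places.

[1.02400 V, 1.53600 V)

LSB = 8.192/2^4 = 0.5120 V.
V_a = V_low + 10·LSB = 1.024 V; V_b = V_low + 11·LSB = 1.536 V.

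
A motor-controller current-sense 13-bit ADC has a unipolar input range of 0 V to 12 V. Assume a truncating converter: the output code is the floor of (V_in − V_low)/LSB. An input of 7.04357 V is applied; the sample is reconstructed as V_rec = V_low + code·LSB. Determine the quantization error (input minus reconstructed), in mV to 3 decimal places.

One LSB is 12 V / 8192 = 1.465 mV.
(V_in − V_low)/LSB = (7.04357 − 0)/0.00146484 = 4808.4105 → code 4808 (floor).
Code 4808 maps back to 0 + 4808×0.00146484 V = 7.0429688 V.
Error = 7.04357 − 7.0429688 = 0.00060125 V = 0.601 mV.

0.601 mV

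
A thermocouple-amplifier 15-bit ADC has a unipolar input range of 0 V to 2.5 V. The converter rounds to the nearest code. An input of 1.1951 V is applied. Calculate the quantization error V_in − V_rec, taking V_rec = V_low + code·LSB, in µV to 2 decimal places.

One LSB is 2.5 V / 32768 = 76.29 µV.
(1.1951 − 0)/7.62939e-05 = 15664.4147; round gives code 15664.
Reconstructed: 1.1950684 V.
Error = 1.1951 − 1.1950684 = 3.16406e-05 V = 31.64 µV.

31.64 µV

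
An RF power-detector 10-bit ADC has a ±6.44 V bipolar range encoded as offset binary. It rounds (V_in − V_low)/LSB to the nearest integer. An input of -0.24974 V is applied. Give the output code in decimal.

code 492

With 1024 levels over 12.88 V, one step is 12.578 mV.
Input sits at 492.145 steps above V_low.
Round → code 492.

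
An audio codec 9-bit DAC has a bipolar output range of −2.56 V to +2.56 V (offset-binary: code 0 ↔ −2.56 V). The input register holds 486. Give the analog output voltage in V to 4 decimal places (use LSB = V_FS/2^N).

LSB = 5.12 V / 2^9 = 10.000 mV.
V_out = (−2.56) + 486 × 0.01 V = 2.3 V.

2.3000 V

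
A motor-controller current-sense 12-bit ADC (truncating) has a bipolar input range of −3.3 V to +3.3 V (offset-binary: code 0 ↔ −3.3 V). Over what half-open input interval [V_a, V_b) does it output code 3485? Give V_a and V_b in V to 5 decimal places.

LSB = 6.6/2^12 = 1.611 mV.
V_a = V_low + 3485·LSB = 2.31548 V; V_b = V_low + 3486·LSB = 2.31709 V.

[2.31548 V, 2.31709 V)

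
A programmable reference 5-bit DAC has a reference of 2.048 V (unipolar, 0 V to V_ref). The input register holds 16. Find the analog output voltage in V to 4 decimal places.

LSB = 2.048 V / 2^5 = 64.000 mV.
V_out = 0 + 16 × 0.064 V = 1.024 V.

1.0240 V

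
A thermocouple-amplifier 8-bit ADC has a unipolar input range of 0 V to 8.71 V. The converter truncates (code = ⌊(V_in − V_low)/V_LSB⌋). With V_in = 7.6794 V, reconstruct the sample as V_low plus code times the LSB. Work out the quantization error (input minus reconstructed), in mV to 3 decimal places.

24.127 mV

One LSB is 8.71 V / 256 = 34.023 mV.
(7.6794 − 0)/0.0340234 = 225.7091; ⌊·⌋ gives code 225.
Reconstructed: 7.6552734 V.
Error = 7.6794 − 7.6552734 = 0.0241266 V = 24.127 mV.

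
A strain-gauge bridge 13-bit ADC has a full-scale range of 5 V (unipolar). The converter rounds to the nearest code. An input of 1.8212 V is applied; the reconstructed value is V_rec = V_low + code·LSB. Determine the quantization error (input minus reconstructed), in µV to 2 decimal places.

Step size: 5 V ÷ 2^13 = 0.610 mV.
(V_in − V_low)/LSB = (1.8212 − 0)/0.000610352 = 2983.8541 → code 2984 (round).
Reconstructed: 1.8212891 V.
Difference: -8.90625e-05 V → -89.06 µV.

-89.06 µV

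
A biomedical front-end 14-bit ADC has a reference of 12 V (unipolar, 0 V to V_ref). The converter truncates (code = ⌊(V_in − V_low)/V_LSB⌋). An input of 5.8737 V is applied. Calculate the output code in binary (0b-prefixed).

With 16384 levels over 12 V, one step is 0.732 mV.
(5.8737 − 0) / 0.000732422 = 8019.558 LSBs.
Floor → code 8019.
In binary (0b-prefixed): 0b1111101010011.

code 0b1111101010011 (decimal 8019)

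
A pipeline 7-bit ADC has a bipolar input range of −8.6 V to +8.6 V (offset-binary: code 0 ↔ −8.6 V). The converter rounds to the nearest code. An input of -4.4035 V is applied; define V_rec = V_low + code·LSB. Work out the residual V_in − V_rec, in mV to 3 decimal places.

30.875 mV

Step size: 17.2 V ÷ 2^7 = 134.375 mV.
(-4.4035 − (−8.6))/0.134375 = 31.2298; round gives code 31.
V_rec = (−8.6) + 31·0.134375 = -4.434375 V.
Difference: 0.030875 V → 30.875 mV.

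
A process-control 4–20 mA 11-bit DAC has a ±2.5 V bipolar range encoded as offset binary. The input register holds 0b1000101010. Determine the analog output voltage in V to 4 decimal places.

LSB = 5 V / 2^11 = 2.441 mV.
Code 0b1000101010 = 554 decimal.
V_out = (−2.5) + 554 × 0.00244141 V = -1.14746 V.

-1.1475 V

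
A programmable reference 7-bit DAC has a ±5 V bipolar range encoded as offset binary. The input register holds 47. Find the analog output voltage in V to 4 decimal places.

LSB = 10 V / 2^7 = 78.125 mV.
V_out = (−5) + 47 × 0.078125 V = -1.32812 V.

-1.3281 V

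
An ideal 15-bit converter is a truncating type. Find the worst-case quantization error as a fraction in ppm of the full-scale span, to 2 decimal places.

30.52 ppm

Truncating → worst-case error = 1 LSB = V_FS/2^15, so 1e+06/32768 = 30.5176 ppm of full scale.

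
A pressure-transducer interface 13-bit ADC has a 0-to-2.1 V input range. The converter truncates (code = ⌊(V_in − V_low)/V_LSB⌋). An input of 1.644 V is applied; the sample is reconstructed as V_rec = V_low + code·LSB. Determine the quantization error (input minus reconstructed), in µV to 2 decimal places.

42.48 µV

Step size: 2.1 V ÷ 2^13 = 256.35 µV.
Scaled input = 6413.1657 LSBs, so code = 6413.
V_rec = 0 + 6413·0.000256348 = 1.6439575 V.
V_in − V_rec = 4.24805e-05 V = 42.48 µV.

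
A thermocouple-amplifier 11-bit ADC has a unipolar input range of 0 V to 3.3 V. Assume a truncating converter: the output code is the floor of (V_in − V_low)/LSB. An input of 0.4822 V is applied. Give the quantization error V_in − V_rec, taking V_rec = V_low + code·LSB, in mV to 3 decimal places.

One LSB is 3.3 V / 2048 = 1.611 mV.
(V_in − V_low)/LSB = (0.4822 − 0)/0.00161133 = 299.2562 → code 299 (floor).
V_rec = 0 + 299·0.00161133 = 0.48178711 V.
Difference: 0.000412891 V → 0.413 mV.

0.413 mV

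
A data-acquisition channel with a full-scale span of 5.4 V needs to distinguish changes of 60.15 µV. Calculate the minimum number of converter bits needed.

17 bits

Number of steps required ≥ 5.4 V / 60.15 µV = 89775.56.
Need 2^N ≥ 89775.56; 2^16 = 65536, 2^17 = 131072.
Minimum N = 17.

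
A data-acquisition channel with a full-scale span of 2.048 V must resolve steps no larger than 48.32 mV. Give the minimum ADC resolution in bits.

Number of steps required ≥ 2.048 V / 48.32 mV = 42.38.
Need 2^N ≥ 42.38; 2^5 = 32, 2^6 = 64.
Minimum N = 6.

6 bits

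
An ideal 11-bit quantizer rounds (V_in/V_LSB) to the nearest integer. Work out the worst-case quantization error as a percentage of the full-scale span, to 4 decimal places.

0.0244 %

Rounding → worst-case error = ½ LSB = V_FS/2^12, so 100/4096 = 0.0244141 % of full scale.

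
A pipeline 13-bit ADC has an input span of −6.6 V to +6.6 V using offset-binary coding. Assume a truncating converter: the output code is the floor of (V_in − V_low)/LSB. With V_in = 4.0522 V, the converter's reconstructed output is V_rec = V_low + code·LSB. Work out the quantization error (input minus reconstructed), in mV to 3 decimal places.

1.321 mV

Step size: 13.2 V ÷ 2^13 = 1.611 mV.
(4.0522 − (−6.6))/0.00161133 = 6610.8199; ⌊·⌋ gives code 6610.
Code 6610 maps back to (−6.6) + 6610×0.00161133 V = 4.0508789 V.
Error = 4.0522 − 4.0508789 = 0.00132109 V = 1.321 mV.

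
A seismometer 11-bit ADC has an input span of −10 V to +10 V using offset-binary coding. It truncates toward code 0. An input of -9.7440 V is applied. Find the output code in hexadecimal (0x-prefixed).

Full-scale span = 20 V; LSB = 20/2^11 = 9.766 mV.
(V_in − V_low)/LSB = (-9.7440 − (−10)) / 0.00976562 = 26.214.
⌊·⌋(26.214) = 26.
In hexadecimal (0x-prefixed): 0x1A.

code 0x1A (decimal 26)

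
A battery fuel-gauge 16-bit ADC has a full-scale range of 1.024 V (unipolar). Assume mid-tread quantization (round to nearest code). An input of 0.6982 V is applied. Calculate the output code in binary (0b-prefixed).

code 0b1010111010001101 (decimal 44685)

Full-scale span = 1.024 V; LSB = 1.024/2^16 = 15.62 µV.
Input sits at 44684.800 steps above V_low.
Round → code 44685.
In binary (0b-prefixed): 0b1010111010001101.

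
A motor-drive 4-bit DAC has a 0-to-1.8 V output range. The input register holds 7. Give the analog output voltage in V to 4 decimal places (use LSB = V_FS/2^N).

LSB = 1.8 V / 2^4 = 112.500 mV.
V_out = 0 + 7 × 0.1125 V = 0.7875 V.

0.7875 V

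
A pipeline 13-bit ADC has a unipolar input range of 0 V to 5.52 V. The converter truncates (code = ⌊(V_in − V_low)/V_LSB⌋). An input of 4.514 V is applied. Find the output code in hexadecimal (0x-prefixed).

Full-scale span = 5.52 V; LSB = 5.52/2^13 = 0.674 mV.
Input sits at 6699.038 steps above V_low.
Floor → code 6699.
In hexadecimal (0x-prefixed): 0x1A2B.

code 0x1A2B (decimal 6699)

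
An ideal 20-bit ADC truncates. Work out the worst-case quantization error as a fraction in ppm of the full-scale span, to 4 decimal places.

Truncating → worst-case error = 1 LSB = V_FS/2^20, so 1e+06/1048576 = 0.953674 ppm of full scale.

0.9537 ppm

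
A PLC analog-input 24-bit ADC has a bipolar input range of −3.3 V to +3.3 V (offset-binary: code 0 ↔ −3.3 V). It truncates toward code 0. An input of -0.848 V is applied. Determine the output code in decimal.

code 6232989

Full-scale span = 6.6 V; LSB = 6.6/2^24 = 0.39 µV.
(-0.848 − (−3.3)) / 3.93391e-07 = 6232989.944 LSBs.
Floor → code 6232989.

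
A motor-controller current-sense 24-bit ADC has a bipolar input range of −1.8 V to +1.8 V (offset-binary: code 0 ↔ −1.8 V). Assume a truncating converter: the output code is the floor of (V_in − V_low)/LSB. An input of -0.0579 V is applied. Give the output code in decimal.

Full-scale span = 3.6 V; LSB = 3.6/2^24 = 0.21 µV.
Input sits at 8118774.443 steps above V_low.
So the output code is 8118774.

code 8118774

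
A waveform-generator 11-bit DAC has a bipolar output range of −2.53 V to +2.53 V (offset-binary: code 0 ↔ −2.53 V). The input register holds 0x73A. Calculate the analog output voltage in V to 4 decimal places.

LSB = 5.06 V / 2^11 = 2.471 mV.
Code 0x73A = 1850 decimal.
V_out = (−2.53) + 1850 × 0.0024707 V = 2.0408 V.

2.0408 V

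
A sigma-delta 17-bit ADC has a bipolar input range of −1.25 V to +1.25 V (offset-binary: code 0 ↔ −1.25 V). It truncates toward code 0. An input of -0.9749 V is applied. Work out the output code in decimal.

Full-scale span = 2.5 V; LSB = 2.5/2^17 = 19.07 µV.
(-0.9749 − (−1.25)) / 1.90735e-05 = 14423.163 LSBs.
Floor → code 14423.

code 14423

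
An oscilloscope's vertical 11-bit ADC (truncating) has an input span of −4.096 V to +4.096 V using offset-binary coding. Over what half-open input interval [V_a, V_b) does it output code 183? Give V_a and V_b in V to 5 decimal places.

[-3.36400 V, -3.36000 V)

LSB = 8.192/2^11 = 4.000 mV.
V_a = V_low + 183·LSB = -3.364 V; V_b = V_low + 184·LSB = -3.36 V.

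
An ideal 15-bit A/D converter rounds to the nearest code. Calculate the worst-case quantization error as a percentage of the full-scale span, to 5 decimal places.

0.00153 %

Rounding → worst-case error = ½ LSB = V_FS/2^16, so 100/65536 = 0.00152588 % of full scale.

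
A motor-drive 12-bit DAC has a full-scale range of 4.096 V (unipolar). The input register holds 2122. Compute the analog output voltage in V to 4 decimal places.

2.1220 V

LSB = 4.096 V / 2^12 = 1.000 mV.
V_out = 0 + 2122 × 0.001 V = 2.122 V.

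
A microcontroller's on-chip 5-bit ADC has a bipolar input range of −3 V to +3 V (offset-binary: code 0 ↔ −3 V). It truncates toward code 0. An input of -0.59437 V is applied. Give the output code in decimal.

code 12

Full-scale span = 6 V; LSB = 6/2^5 = 187.500 mV.
(-0.59437 − (−3)) / 0.1875 = 12.830 LSBs.
⌊·⌋(12.830) = 12.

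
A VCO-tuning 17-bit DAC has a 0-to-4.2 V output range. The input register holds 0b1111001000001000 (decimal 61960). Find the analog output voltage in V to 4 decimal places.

1.9854 V

LSB = 4.2 V / 2^17 = 32.04 µV.
Code 0b1111001000001000 = 61960 decimal.
V_out = 0 + 61960 × 3.20435e-05 V = 1.98541 V.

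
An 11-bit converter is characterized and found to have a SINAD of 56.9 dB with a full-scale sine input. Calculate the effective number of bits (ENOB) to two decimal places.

ENOB = (SINAD − 1.76) / 6.02 = (56.9 − 1.76)/6.02 = 9.159.

9.16 bits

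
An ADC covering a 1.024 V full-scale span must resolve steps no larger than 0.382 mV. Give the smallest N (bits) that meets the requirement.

12 bits

Number of steps required ≥ 1.024 V / 0.382 mV = 2680.63.
Need 2^N ≥ 2680.63; 2^11 = 2048, 2^12 = 4096.
Minimum N = 12.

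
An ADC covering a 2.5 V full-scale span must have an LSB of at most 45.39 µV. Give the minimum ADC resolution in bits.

Number of steps required ≥ 2.5 V / 45.39 µV = 55078.21.
Need 2^N ≥ 55078.21; 2^15 = 32768, 2^16 = 65536.
Minimum N = 16.

16 bits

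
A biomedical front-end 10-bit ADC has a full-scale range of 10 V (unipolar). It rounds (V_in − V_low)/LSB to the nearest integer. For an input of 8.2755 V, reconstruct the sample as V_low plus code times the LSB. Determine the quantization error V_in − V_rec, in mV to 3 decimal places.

4.016 mV

One LSB is 10 V / 1024 = 9.766 mV.
Scaled input = 847.4112 LSBs, so code = 847.
V_rec = 0 + 847·0.00976562 = 8.2714844 V.
Difference: 0.00401563 V → 4.016 mV.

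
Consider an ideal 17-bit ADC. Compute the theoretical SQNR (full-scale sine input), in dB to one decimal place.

SNR ≈ 6.02·N + 1.76 dB = 6.02·17 + 1.76 = 104.10 dB.

104.1 dB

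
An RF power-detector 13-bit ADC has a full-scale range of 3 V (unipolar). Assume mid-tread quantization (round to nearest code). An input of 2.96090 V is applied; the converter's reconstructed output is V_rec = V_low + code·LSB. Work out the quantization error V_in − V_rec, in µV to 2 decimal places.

84.57 µV

One LSB is 3 V / 8192 = 366.21 µV.
(V_in − V_low)/LSB = (2.96090 − 0)/0.000366211 = 8085.2309 → code 8085 (round).
V_rec = 0 + 8085·0.000366211 = 2.9608154 V.
Error = 2.96090 − 2.9608154 = 8.45703e-05 V = 84.57 µV.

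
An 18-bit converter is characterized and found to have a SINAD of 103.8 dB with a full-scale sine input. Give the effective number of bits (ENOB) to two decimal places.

ENOB = (SINAD − 1.76) / 6.02 = (103.8 − 1.76)/6.02 = 16.950.

16.95 bits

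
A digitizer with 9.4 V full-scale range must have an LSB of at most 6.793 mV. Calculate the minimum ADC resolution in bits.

Number of steps required ≥ 9.4 V / 6.793 mV = 1383.78.
Need 2^N ≥ 1383.78; 2^10 = 1024, 2^11 = 2048.
Minimum N = 11.

11 bits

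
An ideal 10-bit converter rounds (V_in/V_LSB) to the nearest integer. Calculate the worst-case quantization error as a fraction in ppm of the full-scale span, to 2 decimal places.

Rounding → worst-case error = ½ LSB = V_FS/2^11, so 1e+06/2048 = 488.281 ppm of full scale.

488.28 ppm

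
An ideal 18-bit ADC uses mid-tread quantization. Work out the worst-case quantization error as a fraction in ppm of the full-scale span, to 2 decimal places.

1.91 ppm

Rounding → worst-case error = ½ LSB = V_FS/2^19, so 1e+06/524288 = 1.90735 ppm of full scale.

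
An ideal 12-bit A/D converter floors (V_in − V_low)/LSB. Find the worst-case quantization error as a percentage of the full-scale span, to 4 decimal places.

0.0244 %

Truncating → worst-case error = 1 LSB = V_FS/2^12, so 100/4096 = 0.0244141 % of full scale.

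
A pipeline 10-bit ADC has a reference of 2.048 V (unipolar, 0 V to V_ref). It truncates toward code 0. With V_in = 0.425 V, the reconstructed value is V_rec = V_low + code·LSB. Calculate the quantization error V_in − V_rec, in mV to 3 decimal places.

1.000 mV

One LSB is 2.048 V / 1024 = 2.000 mV.
(V_in − V_low)/LSB = (0.425 − 0)/0.002 = 212.5000 → code 212 (floor).
Reconstructed: 0.424 V.
Error = 0.425 − 0.424 = 0.001 V = 1.000 mV.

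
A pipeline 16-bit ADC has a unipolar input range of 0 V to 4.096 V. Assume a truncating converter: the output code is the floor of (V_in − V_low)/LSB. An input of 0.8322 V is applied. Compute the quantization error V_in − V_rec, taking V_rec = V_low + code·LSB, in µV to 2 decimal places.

One LSB is 4.096 V / 65536 = 62.50 µV.
(0.8322 − 0)/6.25e-05 = 13315.2000; ⌊·⌋ gives code 13315.
Reconstructed: 0.8321875 V.
Difference: 1.25e-05 V → 12.50 µV.

12.50 µV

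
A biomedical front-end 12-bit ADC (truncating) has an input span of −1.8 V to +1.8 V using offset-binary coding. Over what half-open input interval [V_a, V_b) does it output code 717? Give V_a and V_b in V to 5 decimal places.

LSB = 3.6/2^12 = 0.879 mV.
V_a = V_low + 717·LSB = -1.16982 V; V_b = V_low + 718·LSB = -1.16895 V.

[-1.16982 V, -1.16895 V)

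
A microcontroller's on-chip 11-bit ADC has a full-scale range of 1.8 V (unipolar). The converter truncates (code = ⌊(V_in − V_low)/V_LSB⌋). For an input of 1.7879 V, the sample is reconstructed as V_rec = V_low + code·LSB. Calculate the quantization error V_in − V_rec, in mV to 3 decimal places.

LSB = 1.8/2^11 = 0.879 mV.
Scaled input = 2034.2329 LSBs, so code = 2034.
Code 2034 maps back to 0 + 2034×0.000878906 V = 1.7876953 V.
V_in − V_rec = 0.000204688 V = 0.205 mV.

0.205 mV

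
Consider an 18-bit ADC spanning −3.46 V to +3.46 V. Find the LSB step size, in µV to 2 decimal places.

26.40 µV

Full-scale span = 6.92 V.
LSB = 6.92 / 2^18 = 6.92 / 262144 = 2.63977e-05 V = 26.40 µV.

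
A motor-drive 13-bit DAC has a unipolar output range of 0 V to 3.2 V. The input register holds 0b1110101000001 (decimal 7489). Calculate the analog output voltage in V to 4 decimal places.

2.9254 V

LSB = 3.2 V / 2^13 = 390.62 µV.
Code 0b1110101000001 = 7489 decimal.
V_out = 0 + 7489 × 0.000390625 V = 2.92539 V.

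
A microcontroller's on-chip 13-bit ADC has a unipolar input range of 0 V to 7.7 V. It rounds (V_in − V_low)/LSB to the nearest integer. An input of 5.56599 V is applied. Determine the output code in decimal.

code 5922

With 8192 levels over 7.7 V, one step is 0.940 mV.
(V_in − V_low)/LSB = (5.56599 − 0) / 0.000939941 = 5921.635.
round(5921.635) = 5922.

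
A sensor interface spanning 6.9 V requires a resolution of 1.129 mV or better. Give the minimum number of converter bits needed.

13 bits

Number of steps required ≥ 6.9 V / 1.129 mV = 6111.60.
Need 2^N ≥ 6111.60; 2^12 = 4096, 2^13 = 8192.
Minimum N = 13.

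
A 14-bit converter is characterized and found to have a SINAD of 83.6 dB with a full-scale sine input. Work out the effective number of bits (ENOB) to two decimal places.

ENOB = (SINAD − 1.76) / 6.02 = (83.6 − 1.76)/6.02 = 13.595.

13.59 bits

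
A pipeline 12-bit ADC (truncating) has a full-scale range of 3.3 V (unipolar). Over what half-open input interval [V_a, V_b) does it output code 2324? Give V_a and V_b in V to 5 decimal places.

[1.87236 V, 1.87317 V)

LSB = 3.3/2^12 = 0.806 mV.
V_a = V_low + 2324·LSB = 1.87236 V; V_b = V_low + 2325·LSB = 1.87317 V.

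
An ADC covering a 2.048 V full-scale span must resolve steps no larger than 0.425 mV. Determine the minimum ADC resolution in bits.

13 bits

Number of steps required ≥ 2.048 V / 0.425 mV = 4818.82.
Need 2^N ≥ 4818.82; 2^12 = 4096, 2^13 = 8192.
Minimum N = 13.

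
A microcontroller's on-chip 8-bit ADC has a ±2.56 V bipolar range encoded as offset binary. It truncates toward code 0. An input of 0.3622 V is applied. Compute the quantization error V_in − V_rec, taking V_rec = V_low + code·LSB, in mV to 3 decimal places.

2.200 mV

LSB = 5.12/2^8 = 20.000 mV.
Scaled input = 146.1100 LSBs, so code = 146.
Code 146 maps back to (−2.56) + 146×0.02 V = 0.36 V.
Difference: 0.0022 V → 2.200 mV.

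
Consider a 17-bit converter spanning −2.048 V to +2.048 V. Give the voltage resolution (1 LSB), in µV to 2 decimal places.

31.25 µV

Full-scale span = 4.096 V.
LSB = 4.096 / 2^17 = 4.096 / 131072 = 3.125e-05 V = 31.25 µV.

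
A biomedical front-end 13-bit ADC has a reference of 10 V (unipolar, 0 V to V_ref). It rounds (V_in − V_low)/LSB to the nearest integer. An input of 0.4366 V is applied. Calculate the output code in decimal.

Full-scale span = 10 V; LSB = 10/2^13 = 1.221 mV.
Input sits at 357.663 steps above V_low.
Round → code 358.

code 358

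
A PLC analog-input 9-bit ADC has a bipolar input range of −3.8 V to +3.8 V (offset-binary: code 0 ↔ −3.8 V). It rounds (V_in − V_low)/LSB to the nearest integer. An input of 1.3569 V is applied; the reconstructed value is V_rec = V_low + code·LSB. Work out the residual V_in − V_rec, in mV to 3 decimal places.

Step size: 7.6 V ÷ 2^9 = 14.844 mV.
(1.3569 − (−3.8))/0.0148437 = 347.4122; round gives code 347.
V_rec = (−3.8) + 347·0.0148437 = 1.3507813 V.
Difference: 0.00611875 V → 6.119 mV.

6.119 mV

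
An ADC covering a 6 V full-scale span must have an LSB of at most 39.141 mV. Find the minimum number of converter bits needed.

8 bits

Number of steps required ≥ 6 V / 39.141 mV = 153.29.
Need 2^N ≥ 153.29; 2^7 = 128, 2^8 = 256.
Minimum N = 8.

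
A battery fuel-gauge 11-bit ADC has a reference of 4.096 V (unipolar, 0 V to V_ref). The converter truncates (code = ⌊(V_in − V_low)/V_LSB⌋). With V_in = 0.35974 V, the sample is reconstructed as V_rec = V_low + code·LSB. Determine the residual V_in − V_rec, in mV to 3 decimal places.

One LSB is 4.096 V / 2048 = 2.000 mV.
(V_in − V_low)/LSB = (0.35974 − 0)/0.002 = 179.8700 → code 179 (floor).
V_rec = 0 + 179·0.002 = 0.358 V.
Difference: 0.00174 V → 1.740 mV.

1.740 mV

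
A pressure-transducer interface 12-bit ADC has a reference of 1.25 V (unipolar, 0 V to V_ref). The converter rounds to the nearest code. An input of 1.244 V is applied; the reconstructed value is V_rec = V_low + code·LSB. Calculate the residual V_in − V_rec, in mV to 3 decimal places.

0.104 mV

Step size: 1.25 V ÷ 2^12 = 305.18 µV.
(1.244 − 0)/0.000305176 = 4076.3392; round gives code 4076.
V_rec = 0 + 4076·0.000305176 = 1.2438965 V.
V_in − V_rec = 0.000103516 V = 0.104 mV.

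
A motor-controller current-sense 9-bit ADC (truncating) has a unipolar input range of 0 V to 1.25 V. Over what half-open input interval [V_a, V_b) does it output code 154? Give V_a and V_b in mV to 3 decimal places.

[375.977 mV, 378.418 mV)

LSB = 1.25/2^9 = 2.441 mV.
V_a = V_low + 154·LSB = 0.375977 V; V_b = V_low + 155·LSB = 0.378418 V.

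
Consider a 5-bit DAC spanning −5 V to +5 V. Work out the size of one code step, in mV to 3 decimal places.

Full-scale span = 10 V.
LSB = 10 / 2^5 = 10 / 32 = 0.3125 V = 312.500 mV.

312.500 mV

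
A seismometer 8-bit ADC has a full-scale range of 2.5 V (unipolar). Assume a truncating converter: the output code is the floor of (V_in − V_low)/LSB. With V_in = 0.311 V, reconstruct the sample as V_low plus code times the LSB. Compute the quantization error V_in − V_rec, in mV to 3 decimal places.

Step size: 2.5 V ÷ 2^8 = 9.766 mV.
Scaled input = 31.8464 LSBs, so code = 31.
Code 31 maps back to 0 + 31×0.00976562 V = 0.30273438 V.
Difference: 0.00826563 V → 8.266 mV.

8.266 mV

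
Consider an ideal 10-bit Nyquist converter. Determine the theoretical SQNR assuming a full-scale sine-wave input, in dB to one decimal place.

62.0 dB

SNR ≈ 6.02·N + 1.76 dB = 6.02·10 + 1.76 = 61.96 dB.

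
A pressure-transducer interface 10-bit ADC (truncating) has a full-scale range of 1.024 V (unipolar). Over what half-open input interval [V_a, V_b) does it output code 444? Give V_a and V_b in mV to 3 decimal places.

[444.000 mV, 445.000 mV)

LSB = 1.024/2^10 = 1.000 mV.
V_a = V_low + 444·LSB = 0.444 V; V_b = V_low + 445·LSB = 0.445 V.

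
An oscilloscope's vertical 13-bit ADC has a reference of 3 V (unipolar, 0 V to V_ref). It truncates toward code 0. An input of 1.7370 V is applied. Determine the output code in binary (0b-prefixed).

code 0b1001010000111 (decimal 4743)

Full-scale span = 3 V; LSB = 3/2^13 = 366.21 µV.
Input sits at 4743.168 steps above V_low.
Floor → code 4743.
In binary (0b-prefixed): 0b1001010000111.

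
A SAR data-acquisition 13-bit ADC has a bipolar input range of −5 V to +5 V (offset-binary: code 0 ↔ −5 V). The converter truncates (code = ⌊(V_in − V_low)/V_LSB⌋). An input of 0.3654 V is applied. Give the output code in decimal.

With 8192 levels over 10 V, one step is 1.221 mV.
(V_in − V_low)/LSB = (0.3654 − (−5)) / 0.0012207 = 4395.336.
⌊·⌋(4395.336) = 4395.

code 4395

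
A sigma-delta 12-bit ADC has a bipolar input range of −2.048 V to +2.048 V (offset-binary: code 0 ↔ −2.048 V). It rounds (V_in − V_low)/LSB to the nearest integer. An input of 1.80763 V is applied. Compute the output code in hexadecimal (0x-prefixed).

With 4096 levels over 4.096 V, one step is 1.000 mV.
(V_in − V_low)/LSB = (1.80763 − (−2.048)) / 0.001 = 3855.630.
So the output code is 3856.
In hexadecimal (0x-prefixed): 0xF10.

code 0xF10 (decimal 3856)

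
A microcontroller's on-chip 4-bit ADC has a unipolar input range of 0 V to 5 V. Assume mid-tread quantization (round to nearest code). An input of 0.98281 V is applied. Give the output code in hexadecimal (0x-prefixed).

code 0x3 (decimal 3)

Full-scale span = 5 V; LSB = 5/2^4 = 312.500 mV.
(V_in − V_low)/LSB = (0.98281 − 0) / 0.3125 = 3.145.
round(3.145) = 3.
In hexadecimal (0x-prefixed): 0x3.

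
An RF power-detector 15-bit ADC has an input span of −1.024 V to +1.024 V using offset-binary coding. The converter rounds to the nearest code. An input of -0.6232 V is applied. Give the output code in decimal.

code 6413

Full-scale span = 2.048 V; LSB = 2.048/2^15 = 62.50 µV.
(V_in − V_low)/LSB = (-0.6232 − (−1.024)) / 6.25e-05 = 6412.800.
So the output code is 6413.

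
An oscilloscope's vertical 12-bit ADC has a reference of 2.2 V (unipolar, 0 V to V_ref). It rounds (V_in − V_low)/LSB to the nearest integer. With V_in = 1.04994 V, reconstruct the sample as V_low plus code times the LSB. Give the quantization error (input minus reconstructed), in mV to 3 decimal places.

LSB = 2.2/2^12 = 0.537 mV.
(1.04994 − 0)/0.000537109 = 1954.7974; round gives code 1955.
Reconstructed: 1.0500488 V.
V_in − V_rec = -0.000108828 V = -0.109 mV.

-0.109 mV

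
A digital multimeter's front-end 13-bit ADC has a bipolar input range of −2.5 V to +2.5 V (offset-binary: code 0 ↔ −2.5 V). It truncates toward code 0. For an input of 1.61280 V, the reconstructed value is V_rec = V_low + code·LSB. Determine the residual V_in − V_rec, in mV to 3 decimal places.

Step size: 5 V ÷ 2^13 = 0.610 mV.
Scaled input = 6738.4115 LSBs, so code = 6738.
V_rec = (−2.5) + 6738·0.000610352 = 1.6125488 V.
Error = 1.61280 − 1.6125488 = 0.000251172 V = 0.251 mV.

0.251 mV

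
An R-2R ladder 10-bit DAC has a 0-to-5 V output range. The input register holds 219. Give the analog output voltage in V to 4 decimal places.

LSB = 5 V / 2^10 = 4.883 mV.
V_out = 0 + 219 × 0.00488281 V = 1.06934 V.

1.0693 V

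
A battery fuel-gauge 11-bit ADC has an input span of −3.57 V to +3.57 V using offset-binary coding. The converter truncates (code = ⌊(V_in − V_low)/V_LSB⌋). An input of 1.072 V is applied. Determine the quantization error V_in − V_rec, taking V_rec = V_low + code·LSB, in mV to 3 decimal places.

LSB = 7.14/2^11 = 3.486 mV.
(V_in − V_low)/LSB = (1.072 − (−3.57))/0.00348633 = 1331.4868 → code 1331 (floor).
Code 1331 maps back to (−3.57) + 1331×0.00348633 V = 1.0703027 V.
Error = 1.072 − 1.0703027 = 0.00169727 V = 1.697 mV.

1.697 mV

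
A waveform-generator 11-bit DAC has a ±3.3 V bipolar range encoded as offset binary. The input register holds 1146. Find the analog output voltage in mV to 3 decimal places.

393.164 mV

LSB = 6.6 V / 2^11 = 3.223 mV.
V_out = (−3.3) + 1146 × 0.00322266 V = 0.393164 V.
= 393.164 mV.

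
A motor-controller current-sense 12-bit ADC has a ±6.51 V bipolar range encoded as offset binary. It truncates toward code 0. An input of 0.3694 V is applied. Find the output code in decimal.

code 2164

With 4096 levels over 13.02 V, one step is 3.179 mV.
Input sits at 2164.211 steps above V_low.
So the output code is 2164.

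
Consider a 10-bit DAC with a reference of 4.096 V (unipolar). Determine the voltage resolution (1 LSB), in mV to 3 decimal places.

Full-scale span = 4.096 V.
LSB = 4.096 / 2^10 = 4.096 / 1024 = 0.004 V = 4.000 mV.

4.000 mV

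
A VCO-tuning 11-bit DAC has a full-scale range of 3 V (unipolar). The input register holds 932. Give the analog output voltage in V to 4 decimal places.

1.3652 V

LSB = 3 V / 2^11 = 1.465 mV.
V_out = 0 + 932 × 0.00146484 V = 1.36523 V.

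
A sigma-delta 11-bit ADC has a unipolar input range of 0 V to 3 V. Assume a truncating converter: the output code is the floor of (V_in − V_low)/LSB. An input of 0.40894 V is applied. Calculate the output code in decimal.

code 279

With 2048 levels over 3 V, one step is 1.465 mV.
(V_in − V_low)/LSB = (0.40894 − 0) / 0.00146484 = 279.170.
So the output code is 279.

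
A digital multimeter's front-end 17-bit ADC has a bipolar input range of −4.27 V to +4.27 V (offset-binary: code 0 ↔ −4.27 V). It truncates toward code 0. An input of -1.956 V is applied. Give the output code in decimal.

code 35515

Full-scale span = 8.54 V; LSB = 8.54/2^17 = 65.16 µV.
Input sits at 35515.294 steps above V_low.
⌊·⌋(35515.294) = 35515.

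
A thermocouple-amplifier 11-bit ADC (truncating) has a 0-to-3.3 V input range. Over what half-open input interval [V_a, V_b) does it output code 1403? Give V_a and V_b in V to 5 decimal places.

LSB = 3.3/2^11 = 1.611 mV.
V_a = V_low + 1403·LSB = 2.26069 V; V_b = V_low + 1404·LSB = 2.2623 V.

[2.26069 V, 2.26230 V)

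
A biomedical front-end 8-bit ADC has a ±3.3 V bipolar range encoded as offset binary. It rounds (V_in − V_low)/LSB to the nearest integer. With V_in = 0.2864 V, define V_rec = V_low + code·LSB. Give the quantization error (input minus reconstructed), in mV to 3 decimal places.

2.806 mV

One LSB is 6.6 V / 256 = 25.781 mV.
(0.2864 − (−3.3))/0.0257812 = 139.1088; round gives code 139.
V_rec = (−3.3) + 139·0.0257812 = 0.28359375 V.
V_in − V_rec = 0.00280625 V = 2.806 mV.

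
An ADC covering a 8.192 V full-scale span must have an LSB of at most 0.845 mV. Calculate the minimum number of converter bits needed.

14 bits

Number of steps required ≥ 8.192 V / 0.845 mV = 9694.67.
Need 2^N ≥ 9694.67; 2^13 = 8192, 2^14 = 16384.
Minimum N = 14.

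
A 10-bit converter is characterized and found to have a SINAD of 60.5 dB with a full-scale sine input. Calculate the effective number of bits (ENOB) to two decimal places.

ENOB = (SINAD − 1.76) / 6.02 = (60.5 − 1.76)/6.02 = 9.757.

9.76 bits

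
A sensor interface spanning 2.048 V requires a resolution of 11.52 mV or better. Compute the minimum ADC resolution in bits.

Number of steps required ≥ 2.048 V / 11.52 mV = 177.78.
Need 2^N ≥ 177.78; 2^7 = 128, 2^8 = 256.
Minimum N = 8.

8 bits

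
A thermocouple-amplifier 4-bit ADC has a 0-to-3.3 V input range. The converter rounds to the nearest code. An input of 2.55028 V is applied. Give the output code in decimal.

Full-scale span = 3.3 V; LSB = 3.3/2^4 = 206.250 mV.
(V_in − V_low)/LSB = (2.55028 − 0) / 0.20625 = 12.365.
Round → code 12.

code 12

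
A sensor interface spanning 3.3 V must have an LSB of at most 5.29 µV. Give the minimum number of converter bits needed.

Number of steps required ≥ 3.3 V / 5.29 µV = 623818.53.
Need 2^N ≥ 623818.53; 2^19 = 524288, 2^20 = 1048576.
Minimum N = 20.

20 bits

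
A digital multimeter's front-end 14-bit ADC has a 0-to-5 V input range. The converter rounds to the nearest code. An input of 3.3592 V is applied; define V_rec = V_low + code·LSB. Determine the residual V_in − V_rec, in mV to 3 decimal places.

0.130 mV

One LSB is 5 V / 16384 = 305.18 µV.
Scaled input = 11007.4266 LSBs, so code = 11007.
Reconstructed: 3.3590698 V.
V_in − V_rec = 0.000130176 V = 0.130 mV.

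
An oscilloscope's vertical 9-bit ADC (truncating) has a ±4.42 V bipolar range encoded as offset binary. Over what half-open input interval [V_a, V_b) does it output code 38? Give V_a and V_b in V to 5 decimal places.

[-3.76391 V, -3.74664 V)

LSB = 8.84/2^9 = 17.266 mV.
V_a = V_low + 38·LSB = -3.76391 V; V_b = V_low + 39·LSB = -3.74664 V.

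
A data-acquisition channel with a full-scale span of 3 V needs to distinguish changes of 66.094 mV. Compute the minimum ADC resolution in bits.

Number of steps required ≥ 3 V / 66.094 mV = 45.39.
Need 2^N ≥ 45.39; 2^5 = 32, 2^6 = 64.
Minimum N = 6.

6 bits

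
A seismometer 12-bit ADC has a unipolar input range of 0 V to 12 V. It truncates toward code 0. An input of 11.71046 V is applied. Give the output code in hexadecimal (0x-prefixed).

code 0xF9D (decimal 3997)

LSB = 12 V / 4096 = 2.930 mV.
(11.71046 − 0) / 0.00292969 = 3997.170 LSBs.
So the output code is 3997.
In hexadecimal (0x-prefixed): 0xF9D.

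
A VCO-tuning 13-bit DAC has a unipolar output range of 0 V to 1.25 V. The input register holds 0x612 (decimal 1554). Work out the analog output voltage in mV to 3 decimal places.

237.122 mV

LSB = 1.25 V / 2^13 = 152.59 µV.
Code 0x612 = 1554 decimal.
V_out = 0 + 1554 × 0.000152588 V = 0.237122 V.
= 237.122 mV.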